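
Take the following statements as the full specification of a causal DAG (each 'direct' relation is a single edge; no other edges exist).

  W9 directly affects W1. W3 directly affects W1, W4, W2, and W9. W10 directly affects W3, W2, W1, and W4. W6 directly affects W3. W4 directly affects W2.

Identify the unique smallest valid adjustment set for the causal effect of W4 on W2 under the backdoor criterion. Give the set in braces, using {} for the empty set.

Variables eligible for adjustment (non-descendants of W4, excluding W4 and W2): {W1, W10, W3, W6, W9}.
Backdoor paths from W4 to W2:
  P1: W4 <- W10 -> W3 -> W2
  P2: W4 <- W10 -> W1 <- W3 -> W2
  P3: W4 <- W10 -> W1 <- W9 <- W3 -> W2
  P4: W4 <- W10 -> W2
  P5: W4 <- W3 <- W10 -> W2
  P6: W4 <- W3 -> W9 -> W1 <- W10 -> W2
  P7: W4 <- W3 -> W1 <- W10 -> W2
  P8: W4 <- W3 -> W2
The empty set is not sufficient: P1 (W4 <- W10 -> W3 -> W2) has no collider blocking it and no conditioned non-collider, so it is open.
Try {W10, W3}:
  P1: blocked at fork node W10 ∈ conditioning set.
  P2: blocked at fork node W10 ∈ conditioning set.
  P3: blocked at fork node W10 ∈ conditioning set.
  P4: blocked at fork node W10 ∈ conditioning set.
  P5: blocked at chain node W3 ∈ conditioning set.
  P6: blocked at fork node W3 ∈ conditioning set.
  P7: blocked at fork node W3 ∈ conditioning set.
  P8: blocked at fork node W3 ∈ conditioning set.
{W10, W3} contains no descendant of W4 and blocks every backdoor path.
Every element of {W10, W3} is needed (dropping W10 leaves P4 open; dropping W3 leaves P8 open), so no proper subset is valid.
Among all size-2 subsets of the eligible variables, only {W10, W3} blocks every backdoor path, so it is the unique smallest valid adjustment set.

{W10, W3}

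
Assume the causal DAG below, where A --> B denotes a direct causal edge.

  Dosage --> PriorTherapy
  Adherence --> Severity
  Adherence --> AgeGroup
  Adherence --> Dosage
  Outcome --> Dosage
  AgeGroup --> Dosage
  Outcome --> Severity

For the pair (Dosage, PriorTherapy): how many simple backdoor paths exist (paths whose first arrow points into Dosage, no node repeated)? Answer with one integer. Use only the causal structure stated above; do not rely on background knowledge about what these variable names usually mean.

A backdoor path from Dosage to PriorTherapy is any simple undirected path whose first edge points into Dosage (i.e. leaves Dosage via a parent).
Parents of Dosage: {Adherence, AgeGroup, Outcome}.
No simple path from any parent of Dosage reaches PriorTherapy without revisiting Dosage, so there are no backdoor paths.

0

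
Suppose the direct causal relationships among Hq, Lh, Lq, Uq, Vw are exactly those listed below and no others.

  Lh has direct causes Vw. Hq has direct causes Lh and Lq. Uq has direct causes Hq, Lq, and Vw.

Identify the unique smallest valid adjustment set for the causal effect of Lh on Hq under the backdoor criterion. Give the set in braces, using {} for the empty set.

Variables eligible for adjustment (non-descendants of Lh, excluding Lh and Hq): {Lq, Vw}.
Backdoor paths from Lh to Hq:
  P1: Lh <- Vw -> Uq <- Lq -> Hq
  P2: Lh <- Vw -> Uq <- Hq
Each backdoor path contains an unconditioned collider, so every path is already blocked with the empty conditioning set:
  P1: blocked at collider Uq (neither it nor any descendant is in the conditioning set).
  P2: blocked at collider Uq (neither it nor any descendant is in the conditioning set).
The empty set is therefore the unique smallest valid set.

{}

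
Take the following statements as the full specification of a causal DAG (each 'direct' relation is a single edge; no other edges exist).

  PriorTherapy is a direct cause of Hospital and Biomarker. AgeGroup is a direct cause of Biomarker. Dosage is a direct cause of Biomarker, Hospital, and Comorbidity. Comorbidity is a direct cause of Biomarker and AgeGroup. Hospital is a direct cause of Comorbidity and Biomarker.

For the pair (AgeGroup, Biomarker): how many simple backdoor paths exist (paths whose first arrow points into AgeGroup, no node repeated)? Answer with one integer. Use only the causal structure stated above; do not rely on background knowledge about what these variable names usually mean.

7

A backdoor path from AgeGroup to Biomarker is any simple undirected path whose first edge points into AgeGroup (i.e. leaves AgeGroup via a parent).
Parents of AgeGroup: {Comorbidity}.
Enumerating:
  P1: AgeGroup <- Comorbidity <- Dosage -> Hospital <- PriorTherapy -> Biomarker
  P2: AgeGroup <- Comorbidity <- Dosage -> Hospital -> Biomarker
  P3: AgeGroup <- Comorbidity <- Dosage -> Biomarker
  P4: AgeGroup <- Comorbidity <- Hospital <- Dosage -> Biomarker
  P5: AgeGroup <- Comorbidity <- Hospital <- PriorTherapy -> Biomarker
  P6: AgeGroup <- Comorbidity <- Hospital -> Biomarker
  P7: AgeGroup <- Comorbidity -> Biomarker
That exhausts the simple backdoor paths. Count: 7.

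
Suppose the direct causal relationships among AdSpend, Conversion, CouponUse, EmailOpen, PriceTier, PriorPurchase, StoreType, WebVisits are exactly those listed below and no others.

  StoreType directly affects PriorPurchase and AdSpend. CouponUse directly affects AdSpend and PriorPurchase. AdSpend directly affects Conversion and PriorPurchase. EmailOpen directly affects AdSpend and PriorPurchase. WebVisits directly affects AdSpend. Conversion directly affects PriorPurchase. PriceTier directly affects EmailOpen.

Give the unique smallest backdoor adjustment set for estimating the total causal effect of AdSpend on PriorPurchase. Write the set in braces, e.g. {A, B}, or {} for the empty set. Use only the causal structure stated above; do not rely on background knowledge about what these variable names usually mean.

{CouponUse, EmailOpen, StoreType}

Variables eligible for adjustment (non-descendants of AdSpend, excluding AdSpend and PriorPurchase): {CouponUse, EmailOpen, PriceTier, StoreType, WebVisits}.
Backdoor paths from AdSpend to PriorPurchase:
  P1: AdSpend <- EmailOpen -> PriorPurchase
  P2: AdSpend <- StoreType -> PriorPurchase
  P3: AdSpend <- CouponUse -> PriorPurchase
The empty set is not sufficient: P1 (AdSpend <- EmailOpen -> PriorPurchase) has no collider blocking it and no conditioned non-collider, so it is open.
Try {CouponUse, EmailOpen, StoreType}:
  P1: blocked at fork node EmailOpen ∈ conditioning set.
  P2: blocked at fork node StoreType ∈ conditioning set.
  P3: blocked at fork node CouponUse ∈ conditioning set.
{CouponUse, EmailOpen, StoreType} contains no descendant of AdSpend and blocks every backdoor path.
Every element of {CouponUse, EmailOpen, StoreType} is needed (dropping CouponUse leaves P3 open; dropping EmailOpen leaves P1 open; dropping StoreType leaves P2 open), so no proper subset is valid.
Among all size-3 subsets of the eligible variables, only {CouponUse, EmailOpen, StoreType} blocks every backdoor path, so it is the unique smallest valid adjustment set.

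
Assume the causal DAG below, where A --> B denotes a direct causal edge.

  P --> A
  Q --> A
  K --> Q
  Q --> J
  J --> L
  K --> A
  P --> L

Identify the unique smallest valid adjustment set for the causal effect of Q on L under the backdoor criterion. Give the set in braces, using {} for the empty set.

{}

Variables eligible for adjustment (non-descendants of Q, excluding Q and L): {K, P}.
Backdoor paths from Q to L:
  P1: Q <- K -> A <- P -> L
Each backdoor path contains an unconditioned collider, so every path is already blocked with the empty conditioning set:
  P1: blocked at collider A (neither it nor any descendant is in the conditioning set).
The empty set is therefore the unique smallest valid set.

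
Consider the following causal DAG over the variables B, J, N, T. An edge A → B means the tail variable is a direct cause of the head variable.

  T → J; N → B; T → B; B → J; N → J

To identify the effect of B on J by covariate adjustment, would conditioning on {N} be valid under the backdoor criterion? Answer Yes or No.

No

Backdoor paths from B to J (paths whose first edge points into B):
  P1: B <- N -> J
  P2: B <- T -> J
Condition 1 (no descendant of B in the set): holds — descendants of B are {J}; none are in {N}.
Condition 2 (every backdoor path blocked by {N}):
  P1: blocked at fork node N ∈ conditioning set.
  P2: open — no interior node is in the conditioning set.
{N} does not satisfy the backdoor criterion.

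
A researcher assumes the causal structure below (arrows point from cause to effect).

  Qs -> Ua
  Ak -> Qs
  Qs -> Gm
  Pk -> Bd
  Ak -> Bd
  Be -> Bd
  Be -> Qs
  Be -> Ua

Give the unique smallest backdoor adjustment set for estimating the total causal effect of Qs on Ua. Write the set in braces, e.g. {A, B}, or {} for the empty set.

{Be}

Variables eligible for adjustment (non-descendants of Qs, excluding Qs and Ua): {Ak, Bd, Be, Pk}.
Backdoor paths from Qs to Ua:
  P1: Qs <- Be -> Ua
  P2: Qs <- Ak -> Bd <- Be -> Ua
The empty set is not sufficient: P1 (Qs <- Be -> Ua) has no collider blocking it and no conditioned non-collider, so it is open.
Try {Be}:
  P1: blocked at fork node Be ∈ conditioning set.
  P2: blocked at collider Bd (neither it nor any descendant is in the conditioning set).
{Be} contains no descendant of Qs and blocks every backdoor path.
No other singleton works — e.g. {Ak} leaves P1 open — so {Be} is the unique smallest valid adjustment set.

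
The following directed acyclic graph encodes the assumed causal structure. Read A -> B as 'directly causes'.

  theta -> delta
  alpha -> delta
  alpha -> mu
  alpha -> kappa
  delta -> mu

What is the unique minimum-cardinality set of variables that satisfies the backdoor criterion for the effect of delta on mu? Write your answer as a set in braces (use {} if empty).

{alpha}

Variables eligible for adjustment (non-descendants of delta, excluding delta and mu): {alpha, kappa, theta}.
Backdoor paths from delta to mu:
  P1: delta <- alpha -> mu
The empty set is not sufficient: P1 (delta <- alpha -> mu) has no collider blocking it and no conditioned non-collider, so it is open.
Try {alpha}:
  P1: blocked at fork node alpha ∈ conditioning set.
{alpha} contains no descendant of delta and blocks every backdoor path.
No other singleton works — e.g. {theta} leaves P1 open — so {alpha} is the unique smallest valid adjustment set.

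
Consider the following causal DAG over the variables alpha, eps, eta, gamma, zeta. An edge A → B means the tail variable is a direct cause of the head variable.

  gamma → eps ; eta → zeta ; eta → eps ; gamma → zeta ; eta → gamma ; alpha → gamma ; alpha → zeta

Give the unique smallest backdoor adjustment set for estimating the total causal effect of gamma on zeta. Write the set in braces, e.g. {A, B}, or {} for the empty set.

Variables eligible for adjustment (non-descendants of gamma, excluding gamma and zeta): {alpha, eta}.
Backdoor paths from gamma to zeta:
  P1: gamma <- alpha -> zeta
  P2: gamma <- eta -> zeta
The empty set is not sufficient: P1 (gamma <- alpha -> zeta) has no collider blocking it and no conditioned non-collider, so it is open.
Try {alpha, eta}:
  P1: blocked at fork node alpha ∈ conditioning set.
  P2: blocked at fork node eta ∈ conditioning set.
{alpha, eta} contains no descendant of gamma and blocks every backdoor path.
Every element of {alpha, eta} is needed (dropping alpha leaves P1 open; dropping eta leaves P2 open), so no proper subset is valid.
Among all size-2 subsets of the eligible variables, only {alpha, eta} blocks every backdoor path, so it is the unique smallest valid adjustment set.

{alpha, eta}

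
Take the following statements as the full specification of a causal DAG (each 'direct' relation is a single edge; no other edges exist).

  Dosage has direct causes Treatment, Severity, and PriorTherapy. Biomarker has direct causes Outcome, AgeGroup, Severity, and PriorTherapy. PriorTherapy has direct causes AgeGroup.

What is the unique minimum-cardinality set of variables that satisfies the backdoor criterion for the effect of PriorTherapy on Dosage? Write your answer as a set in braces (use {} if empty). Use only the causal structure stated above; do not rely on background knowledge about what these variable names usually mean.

{}

Variables eligible for adjustment (non-descendants of PriorTherapy, excluding PriorTherapy and Dosage): {AgeGroup, Outcome, Severity, Treatment}.
Backdoor paths from PriorTherapy to Dosage:
  P1: PriorTherapy <- AgeGroup -> Biomarker <- Severity -> Dosage
Each backdoor path contains an unconditioned collider, so every path is already blocked with the empty conditioning set:
  P1: blocked at collider Biomarker (neither it nor any descendant is in the conditioning set).
The empty set is therefore the unique smallest valid set.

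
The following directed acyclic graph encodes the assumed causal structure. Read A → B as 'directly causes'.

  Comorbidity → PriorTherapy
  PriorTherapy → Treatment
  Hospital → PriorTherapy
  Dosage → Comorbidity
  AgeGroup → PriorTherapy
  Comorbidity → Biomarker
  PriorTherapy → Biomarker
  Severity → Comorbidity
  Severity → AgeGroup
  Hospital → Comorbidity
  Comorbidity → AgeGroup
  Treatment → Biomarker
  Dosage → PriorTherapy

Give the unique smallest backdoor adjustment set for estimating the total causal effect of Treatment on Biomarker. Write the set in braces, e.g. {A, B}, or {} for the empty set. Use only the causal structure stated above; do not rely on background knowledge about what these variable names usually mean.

Variables eligible for adjustment (non-descendants of Treatment, excluding Treatment and Biomarker): {AgeGroup, Comorbidity, Dosage, Hospital, PriorTherapy, Severity}.
Backdoor paths from Treatment to Biomarker:
  P1: Treatment <- PriorTherapy <- Hospital -> Comorbidity -> Biomarker
  P2: Treatment <- PriorTherapy <- Dosage -> Comorbidity -> Biomarker
  P3: Treatment <- PriorTherapy <- Comorbidity -> Biomarker
  P4: Treatment <- PriorTherapy <- AgeGroup <- Severity -> Comorbidity -> Biomarker
  P5: Treatment <- PriorTherapy <- AgeGroup <- Comorbidity -> Biomarker
  P6: Treatment <- PriorTherapy -> Biomarker
The empty set is not sufficient: P1 (Treatment <- PriorTherapy <- Hospital -> Comorbidity -> Biomarker) has no collider blocking it and no conditioned non-collider, so it is open.
Try {PriorTherapy}:
  P1: blocked at chain node PriorTherapy ∈ conditioning set.
  P2: blocked at chain node PriorTherapy ∈ conditioning set.
  P3: blocked at chain node PriorTherapy ∈ conditioning set.
  P4: blocked at chain node PriorTherapy ∈ conditioning set.
  P5: blocked at chain node PriorTherapy ∈ conditioning set.
  P6: blocked at fork node PriorTherapy ∈ conditioning set.
{PriorTherapy} contains no descendant of Treatment and blocks every backdoor path.
No other singleton works — e.g. {Hospital} leaves P2 open — so {PriorTherapy} is the unique smallest valid adjustment set.

{PriorTherapy}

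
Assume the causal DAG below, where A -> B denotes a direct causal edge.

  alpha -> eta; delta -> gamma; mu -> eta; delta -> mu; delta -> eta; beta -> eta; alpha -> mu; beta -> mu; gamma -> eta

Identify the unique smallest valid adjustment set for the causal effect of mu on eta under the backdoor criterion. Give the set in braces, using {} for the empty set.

{alpha, beta, delta}

Variables eligible for adjustment (non-descendants of mu, excluding mu and eta): {alpha, beta, delta, gamma}.
Backdoor paths from mu to eta:
  P1: mu <- delta -> gamma -> eta
  P2: mu <- delta -> eta
  P3: mu <- alpha -> eta
  P4: mu <- beta -> eta
The empty set is not sufficient: P1 (mu <- delta -> gamma -> eta) has no collider blocking it and no conditioned non-collider, so it is open.
Try {alpha, beta, delta}:
  P1: blocked at fork node delta ∈ conditioning set.
  P2: blocked at fork node delta ∈ conditioning set.
  P3: blocked at fork node alpha ∈ conditioning set.
  P4: blocked at fork node beta ∈ conditioning set.
{alpha, beta, delta} contains no descendant of mu and blocks every backdoor path.
Every element of {alpha, beta, delta} is needed (dropping alpha leaves P3 open; dropping beta leaves P4 open; dropping delta leaves P1 open), so no proper subset is valid.
Among all size-3 subsets of the eligible variables, only {alpha, beta, delta} blocks every backdoor path, so it is the unique smallest valid adjustment set.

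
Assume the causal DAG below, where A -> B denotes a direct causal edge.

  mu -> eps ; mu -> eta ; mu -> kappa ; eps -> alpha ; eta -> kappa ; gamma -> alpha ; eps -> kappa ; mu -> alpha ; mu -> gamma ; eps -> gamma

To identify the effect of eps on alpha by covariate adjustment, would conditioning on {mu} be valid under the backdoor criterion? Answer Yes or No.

Yes

Backdoor paths from eps to alpha (paths whose first edge points into eps):
  P1: eps <- mu -> gamma -> alpha
  P2: eps <- mu -> alpha
Condition 1 (no descendant of eps in the set): holds — descendants of eps are {alpha, gamma, kappa}; none are in {mu}.
Condition 2 (every backdoor path blocked by {mu}):
  P1: blocked at fork node mu ∈ conditioning set.
  P2: blocked at fork node mu ∈ conditioning set.
{mu} satisfies the backdoor criterion.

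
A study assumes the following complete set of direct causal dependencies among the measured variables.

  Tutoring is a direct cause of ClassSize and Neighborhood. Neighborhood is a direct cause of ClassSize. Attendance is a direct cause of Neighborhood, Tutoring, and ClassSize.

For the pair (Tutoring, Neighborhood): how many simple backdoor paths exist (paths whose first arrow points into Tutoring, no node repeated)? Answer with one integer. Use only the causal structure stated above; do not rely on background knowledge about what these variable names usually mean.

2

A backdoor path from Tutoring to Neighborhood is any simple undirected path whose first edge points into Tutoring (i.e. leaves Tutoring via a parent).
Parents of Tutoring: {Attendance}.
Enumerating:
  P1: Tutoring <- Attendance -> Neighborhood
  P2: Tutoring <- Attendance -> ClassSize <- Neighborhood
That exhausts the simple backdoor paths. Count: 2.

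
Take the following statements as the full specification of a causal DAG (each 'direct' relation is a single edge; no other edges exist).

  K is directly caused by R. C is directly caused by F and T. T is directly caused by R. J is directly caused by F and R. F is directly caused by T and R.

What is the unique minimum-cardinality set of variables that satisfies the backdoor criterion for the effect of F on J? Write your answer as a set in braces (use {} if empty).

Variables eligible for adjustment (non-descendants of F, excluding F and J): {K, R, T}.
Backdoor paths from F to J:
  P1: F <- R -> J
  P2: F <- T <- R -> J
The empty set is not sufficient: P1 (F <- R -> J) has no collider blocking it and no conditioned non-collider, so it is open.
Try {R}:
  P1: blocked at fork node R ∈ conditioning set.
  P2: blocked at fork node R ∈ conditioning set.
{R} contains no descendant of F and blocks every backdoor path.
No other singleton works — e.g. {T} leaves P1 open — so {R} is the unique smallest valid adjustment set.

{R}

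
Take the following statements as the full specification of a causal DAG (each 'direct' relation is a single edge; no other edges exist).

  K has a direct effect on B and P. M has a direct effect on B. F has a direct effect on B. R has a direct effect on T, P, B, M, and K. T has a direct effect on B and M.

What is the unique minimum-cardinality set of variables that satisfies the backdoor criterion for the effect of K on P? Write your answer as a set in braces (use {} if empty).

Variables eligible for adjustment (non-descendants of K, excluding K and P): {F, M, R, T}.
Backdoor paths from K to P:
  P1: K <- R -> P
The empty set is not sufficient: P1 (K <- R -> P) has no collider blocking it and no conditioned non-collider, so it is open.
Try {R}:
  P1: blocked at fork node R ∈ conditioning set.
{R} contains no descendant of K and blocks every backdoor path.
No other singleton works — e.g. {F} leaves P1 open — so {R} is the unique smallest valid adjustment set.

{R}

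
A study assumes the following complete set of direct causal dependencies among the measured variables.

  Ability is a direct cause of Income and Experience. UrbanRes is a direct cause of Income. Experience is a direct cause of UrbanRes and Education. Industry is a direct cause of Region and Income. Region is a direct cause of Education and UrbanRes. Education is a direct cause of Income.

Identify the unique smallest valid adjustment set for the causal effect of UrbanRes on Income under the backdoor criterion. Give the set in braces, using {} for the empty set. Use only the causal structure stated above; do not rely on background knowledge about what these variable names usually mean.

Variables eligible for adjustment (non-descendants of UrbanRes, excluding UrbanRes and Income): {Ability, Education, Experience, Industry, Region}.
Backdoor paths from UrbanRes to Income:
  P1: UrbanRes <- Experience <- Ability -> Income
  P2: UrbanRes <- Experience -> Education <- Region <- Industry -> Income
  P3: UrbanRes <- Experience -> Education -> Income
  P4: UrbanRes <- Region <- Industry -> Income
  P5: UrbanRes <- Region -> Education <- Experience <- Ability -> Income
  P6: UrbanRes <- Region -> Education -> Income
The empty set is not sufficient: P1 (UrbanRes <- Experience <- Ability -> Income) has no collider blocking it and no conditioned non-collider, so it is open.
Try {Experience, Region}:
  P1: blocked at chain node Experience ∈ conditioning set.
  P2: blocked at fork node Experience ∈ conditioning set.
  P3: blocked at fork node Experience ∈ conditioning set.
  P4: blocked at chain node Region ∈ conditioning set.
  P5: blocked at fork node Region ∈ conditioning set.
  P6: blocked at fork node Region ∈ conditioning set.
{Experience, Region} contains no descendant of UrbanRes and blocks every backdoor path.
Every element of {Experience, Region} is needed (dropping Experience leaves P1 open; dropping Region leaves P4 open), so no proper subset is valid.
Among all size-2 subsets of the eligible variables, only {Experience, Region} blocks every backdoor path, so it is the unique smallest valid adjustment set.

{Experience, Region}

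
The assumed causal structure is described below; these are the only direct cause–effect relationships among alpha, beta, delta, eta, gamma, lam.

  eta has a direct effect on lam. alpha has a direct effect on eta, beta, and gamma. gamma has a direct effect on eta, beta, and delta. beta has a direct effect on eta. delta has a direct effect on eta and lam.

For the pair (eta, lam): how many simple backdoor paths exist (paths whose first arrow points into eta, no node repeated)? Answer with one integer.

A backdoor path from eta to lam is any simple undirected path whose first edge points into eta (i.e. leaves eta via a parent).
Parents of eta: {alpha, beta, delta, gamma}.
Enumerating:
  P1: eta <- alpha -> gamma -> delta -> lam
  P2: eta <- alpha -> beta <- gamma -> delta -> lam
  P3: eta <- gamma -> delta -> lam
  P4: eta <- beta <- alpha -> gamma -> delta -> lam
  P5: eta <- beta <- gamma -> delta -> lam
  P6: eta <- delta -> lam
That exhausts the simple backdoor paths. Count: 6.

6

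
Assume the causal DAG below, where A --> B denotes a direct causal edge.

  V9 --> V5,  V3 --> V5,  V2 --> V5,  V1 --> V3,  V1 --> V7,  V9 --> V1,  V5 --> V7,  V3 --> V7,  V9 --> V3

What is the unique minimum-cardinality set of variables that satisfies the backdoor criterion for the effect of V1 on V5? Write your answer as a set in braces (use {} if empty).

{V9}

Variables eligible for adjustment (non-descendants of V1, excluding V1 and V5): {V2, V9}.
Backdoor paths from V1 to V5:
  P1: V1 <- V9 -> V3 -> V5
  P2: V1 <- V9 -> V3 -> V7 <- V5
  P3: V1 <- V9 -> V5
The empty set is not sufficient: P1 (V1 <- V9 -> V3 -> V5) has no collider blocking it and no conditioned non-collider, so it is open.
Try {V9}:
  P1: blocked at fork node V9 ∈ conditioning set.
  P2: blocked at fork node V9 ∈ conditioning set.
  P3: blocked at fork node V9 ∈ conditioning set.
{V9} contains no descendant of V1 and blocks every backdoor path.
No other singleton works — e.g. {V2} leaves P1 open — so {V9} is the unique smallest valid adjustment set.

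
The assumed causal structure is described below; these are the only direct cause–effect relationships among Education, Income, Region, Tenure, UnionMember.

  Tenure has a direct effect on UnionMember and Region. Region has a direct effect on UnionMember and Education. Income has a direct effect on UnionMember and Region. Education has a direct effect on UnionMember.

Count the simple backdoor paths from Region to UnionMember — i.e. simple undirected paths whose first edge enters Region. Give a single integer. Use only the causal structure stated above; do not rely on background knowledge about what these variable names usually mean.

A backdoor path from Region to UnionMember is any simple undirected path whose first edge points into Region (i.e. leaves Region via a parent).
Parents of Region: {Income, Tenure}.
Enumerating:
  P1: Region <- Income -> UnionMember
  P2: Region <- Tenure -> UnionMember
That exhausts the simple backdoor paths. Count: 2.

2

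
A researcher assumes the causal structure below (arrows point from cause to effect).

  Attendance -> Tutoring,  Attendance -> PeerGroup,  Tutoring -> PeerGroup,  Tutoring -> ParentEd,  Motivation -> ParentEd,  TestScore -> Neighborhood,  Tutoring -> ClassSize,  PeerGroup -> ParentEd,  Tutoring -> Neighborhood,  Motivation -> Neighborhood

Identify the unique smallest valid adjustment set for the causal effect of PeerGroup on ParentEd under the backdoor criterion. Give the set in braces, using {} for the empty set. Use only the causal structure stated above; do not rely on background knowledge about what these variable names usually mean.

Variables eligible for adjustment (non-descendants of PeerGroup, excluding PeerGroup and ParentEd): {Attendance, ClassSize, Motivation, Neighborhood, TestScore, Tutoring}.
Backdoor paths from PeerGroup to ParentEd:
  P1: PeerGroup <- Attendance -> Tutoring -> Neighborhood <- Motivation -> ParentEd
  P2: PeerGroup <- Attendance -> Tutoring -> ParentEd
  P3: PeerGroup <- Tutoring -> Neighborhood <- Motivation -> ParentEd
  P4: PeerGroup <- Tutoring -> ParentEd
The empty set is not sufficient: P2 (PeerGroup <- Attendance -> Tutoring -> ParentEd) has no collider blocking it and no conditioned non-collider, so it is open.
Try {Tutoring}:
  P1: blocked at chain node Tutoring ∈ conditioning set.
  P2: blocked at chain node Tutoring ∈ conditioning set.
  P3: blocked at fork node Tutoring ∈ conditioning set.
  P4: blocked at fork node Tutoring ∈ conditioning set.
{Tutoring} contains no descendant of PeerGroup and blocks every backdoor path.
No other singleton works — e.g. {TestScore} leaves P2 open — so {Tutoring} is the unique smallest valid adjustment set.

{Tutoring}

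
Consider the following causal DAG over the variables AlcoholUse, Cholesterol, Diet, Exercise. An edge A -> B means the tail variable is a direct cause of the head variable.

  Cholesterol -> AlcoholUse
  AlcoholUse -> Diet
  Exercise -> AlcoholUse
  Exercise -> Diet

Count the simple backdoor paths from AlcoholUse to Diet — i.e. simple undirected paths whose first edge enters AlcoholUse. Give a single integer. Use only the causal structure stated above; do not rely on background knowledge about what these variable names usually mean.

1

A backdoor path from AlcoholUse to Diet is any simple undirected path whose first edge points into AlcoholUse (i.e. leaves AlcoholUse via a parent).
Parents of AlcoholUse: {Cholesterol, Exercise}.
Enumerating:
  P1: AlcoholUse <- Exercise -> Diet
That exhausts the simple backdoor paths. Count: 1.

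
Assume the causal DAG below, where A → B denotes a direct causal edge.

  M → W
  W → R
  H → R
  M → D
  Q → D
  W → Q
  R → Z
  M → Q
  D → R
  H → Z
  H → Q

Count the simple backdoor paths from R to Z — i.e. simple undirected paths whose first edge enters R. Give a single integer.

7

A backdoor path from R to Z is any simple undirected path whose first edge points into R (i.e. leaves R via a parent).
Parents of R: {D, H, W}.
Enumerating:
  P1: R <- W <- M -> Q <- H -> Z
  P2: R <- W <- M -> D <- Q <- H -> Z
  P3: R <- W -> Q <- H -> Z
  P4: R <- H -> Z
  P5: R <- D <- M -> W -> Q <- H -> Z
  P6: R <- D <- M -> Q <- H -> Z
  P7: R <- D <- Q <- H -> Z
That exhausts the simple backdoor paths. Count: 7.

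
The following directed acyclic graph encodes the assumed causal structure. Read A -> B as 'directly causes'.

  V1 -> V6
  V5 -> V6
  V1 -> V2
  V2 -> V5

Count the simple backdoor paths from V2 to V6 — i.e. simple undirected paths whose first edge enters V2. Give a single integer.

1

A backdoor path from V2 to V6 is any simple undirected path whose first edge points into V2 (i.e. leaves V2 via a parent).
Parents of V2: {V1}.
Enumerating:
  P1: V2 <- V1 -> V6
That exhausts the simple backdoor paths. Count: 1.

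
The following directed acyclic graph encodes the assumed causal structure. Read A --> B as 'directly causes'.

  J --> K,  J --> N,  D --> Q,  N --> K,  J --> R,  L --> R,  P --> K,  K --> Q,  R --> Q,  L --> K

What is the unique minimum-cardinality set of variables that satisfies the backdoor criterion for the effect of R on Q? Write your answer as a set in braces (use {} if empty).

Variables eligible for adjustment (non-descendants of R, excluding R and Q): {D, J, K, L, N, P}.
Backdoor paths from R to Q:
  P1: R <- J -> N -> K -> Q
  P2: R <- J -> K -> Q
  P3: R <- L -> K -> Q
The empty set is not sufficient: P1 (R <- J -> N -> K -> Q) has no collider blocking it and no conditioned non-collider, so it is open.
Try {K}:
  P1: blocked at chain node K ∈ conditioning set.
  P2: blocked at chain node K ∈ conditioning set.
  P3: blocked at chain node K ∈ conditioning set.
{K} contains no descendant of R and blocks every backdoor path.
No other singleton works — e.g. {J} leaves P3 open — so {K} is the unique smallest valid adjustment set.

{K}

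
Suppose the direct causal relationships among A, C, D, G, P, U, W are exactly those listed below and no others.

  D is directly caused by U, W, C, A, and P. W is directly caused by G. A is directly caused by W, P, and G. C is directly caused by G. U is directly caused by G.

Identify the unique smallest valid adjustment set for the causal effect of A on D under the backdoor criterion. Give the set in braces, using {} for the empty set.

{G, P, W}

Variables eligible for adjustment (non-descendants of A, excluding A and D): {C, G, P, U, W}.
Backdoor paths from A to D:
  P1: A <- G -> W -> D
  P2: A <- G -> C -> D
  P3: A <- G -> U -> D
  P4: A <- W <- G -> C -> D
  P5: A <- W <- G -> U -> D
  P6: A <- W -> D
  P7: A <- P -> D
The empty set is not sufficient: P1 (A <- G -> W -> D) has no collider blocking it and no conditioned non-collider, so it is open.
Try {G, P, W}:
  P1: blocked at fork node G ∈ conditioning set.
  P2: blocked at fork node G ∈ conditioning set.
  P3: blocked at fork node G ∈ conditioning set.
  P4: blocked at chain node W ∈ conditioning set.
  P5: blocked at chain node W ∈ conditioning set.
  P6: blocked at fork node W ∈ conditioning set.
  P7: blocked at fork node P ∈ conditioning set.
{G, P, W} contains no descendant of A and blocks every backdoor path.
Every element of {G, P, W} is needed (dropping G leaves P2 open; dropping P leaves P7 open; dropping W leaves P6 open), so no proper subset is valid.
Among all size-3 subsets of the eligible variables, only {G, P, W} blocks every backdoor path, so it is the unique smallest valid adjustment set.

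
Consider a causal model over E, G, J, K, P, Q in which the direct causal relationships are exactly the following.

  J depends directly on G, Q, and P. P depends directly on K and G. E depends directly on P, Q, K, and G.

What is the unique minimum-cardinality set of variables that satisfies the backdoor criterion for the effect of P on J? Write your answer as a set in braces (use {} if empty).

{G}

Variables eligible for adjustment (non-descendants of P, excluding P and J): {G, K, Q}.
Backdoor paths from P to J:
  P1: P <- G -> E <- Q -> J
  P2: P <- G -> J
  P3: P <- K -> E <- G -> J
  P4: P <- K -> E <- Q -> J
The empty set is not sufficient: P2 (P <- G -> J) has no collider blocking it and no conditioned non-collider, so it is open.
Try {G}:
  P1: blocked at fork node G ∈ conditioning set.
  P2: blocked at fork node G ∈ conditioning set.
  P3: blocked at collider E (neither it nor any descendant is in the conditioning set).
  P4: blocked at collider E (neither it nor any descendant is in the conditioning set).
{G} contains no descendant of P and blocks every backdoor path.
No other singleton works — e.g. {Q} leaves P2 open — so {G} is the unique smallest valid adjustment set.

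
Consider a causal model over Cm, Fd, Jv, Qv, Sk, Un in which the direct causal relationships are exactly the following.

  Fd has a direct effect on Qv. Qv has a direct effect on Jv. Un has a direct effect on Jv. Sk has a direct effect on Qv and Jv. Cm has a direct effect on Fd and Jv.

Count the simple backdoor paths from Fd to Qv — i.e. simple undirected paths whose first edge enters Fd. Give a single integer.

2

A backdoor path from Fd to Qv is any simple undirected path whose first edge points into Fd (i.e. leaves Fd via a parent).
Parents of Fd: {Cm}.
Enumerating:
  P1: Fd <- Cm -> Jv <- Sk -> Qv
  P2: Fd <- Cm -> Jv <- Qv
That exhausts the simple backdoor paths. Count: 2.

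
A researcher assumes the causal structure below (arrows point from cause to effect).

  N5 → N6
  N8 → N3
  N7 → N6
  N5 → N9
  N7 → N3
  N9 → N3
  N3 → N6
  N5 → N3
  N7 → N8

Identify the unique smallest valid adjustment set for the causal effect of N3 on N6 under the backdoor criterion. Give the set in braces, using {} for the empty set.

Variables eligible for adjustment (non-descendants of N3, excluding N3 and N6): {N5, N7, N8, N9}.
Backdoor paths from N3 to N6:
  P1: N3 <- N5 -> N6
  P2: N3 <- N7 -> N6
  P3: N3 <- N9 <- N5 -> N6
  P4: N3 <- N8 <- N7 -> N6
The empty set is not sufficient: P1 (N3 <- N5 -> N6) has no collider blocking it and no conditioned non-collider, so it is open.
Try {N5, N7}:
  P1: blocked at fork node N5 ∈ conditioning set.
  P2: blocked at fork node N7 ∈ conditioning set.
  P3: blocked at fork node N5 ∈ conditioning set.
  P4: blocked at fork node N7 ∈ conditioning set.
{N5, N7} contains no descendant of N3 and blocks every backdoor path.
Every element of {N5, N7} is needed (dropping N5 leaves P1 open; dropping N7 leaves P2 open), so no proper subset is valid.
Among all size-2 subsets of the eligible variables, only {N5, N7} blocks every backdoor path, so it is the unique smallest valid adjustment set.

{N5, N7}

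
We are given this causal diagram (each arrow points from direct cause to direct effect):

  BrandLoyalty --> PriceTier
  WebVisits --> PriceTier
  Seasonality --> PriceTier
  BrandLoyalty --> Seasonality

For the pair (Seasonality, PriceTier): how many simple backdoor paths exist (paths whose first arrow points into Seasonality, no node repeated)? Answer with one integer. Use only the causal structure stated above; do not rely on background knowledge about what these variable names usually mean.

A backdoor path from Seasonality to PriceTier is any simple undirected path whose first edge points into Seasonality (i.e. leaves Seasonality via a parent).
Parents of Seasonality: {BrandLoyalty}.
Enumerating:
  P1: Seasonality <- BrandLoyalty -> PriceTier
That exhausts the simple backdoor paths. Count: 1.

1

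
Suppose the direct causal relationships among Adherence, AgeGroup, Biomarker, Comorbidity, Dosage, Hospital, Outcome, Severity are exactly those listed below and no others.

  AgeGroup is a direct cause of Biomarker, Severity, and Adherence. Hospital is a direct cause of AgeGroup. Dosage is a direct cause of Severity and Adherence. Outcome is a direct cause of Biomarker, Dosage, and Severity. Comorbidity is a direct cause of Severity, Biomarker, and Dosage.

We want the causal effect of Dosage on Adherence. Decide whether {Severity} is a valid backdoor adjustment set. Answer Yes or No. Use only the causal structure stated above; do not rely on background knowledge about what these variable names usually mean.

No

Backdoor paths from Dosage to Adherence (paths whose first edge points into Dosage):
  P1: Dosage <- Outcome -> Biomarker <- Comorbidity -> Severity <- AgeGroup -> Adherence
  P2: Dosage <- Outcome -> Biomarker <- AgeGroup -> Adherence
  P3: Dosage <- Outcome -> Severity <- Comorbidity -> Biomarker <- AgeGroup -> Adherence
  P4: Dosage <- Outcome -> Severity <- AgeGroup -> Adherence
  P5: Dosage <- Comorbidity -> Biomarker <- Outcome -> Severity <- AgeGroup -> Adherence
  P6: Dosage <- Comorbidity -> Biomarker <- AgeGroup -> Adherence
  P7: Dosage <- Comorbidity -> Severity <- Outcome -> Biomarker <- AgeGroup -> Adherence
  P8: Dosage <- Comorbidity -> Severity <- AgeGroup -> Adherence
Condition 1 (no descendant of Dosage in the set): FAILS — Severity is a descendant of Dosage.
Condition 2 (every backdoor path blocked by {Severity}):
  P1: blocked at collider Biomarker (neither it nor any descendant is in the conditioning set).
  P2: blocked at collider Biomarker (neither it nor any descendant is in the conditioning set).
  P3: blocked at collider Biomarker (neither it nor any descendant is in the conditioning set).
  P4: open — collider(s) Severity are conditioned on (or have a conditioned descendant) and no non-collider on the path is in the set.
  P5: blocked at collider Biomarker (neither it nor any descendant is in the conditioning set).
  P6: blocked at collider Biomarker (neither it nor any descendant is in the conditioning set).
  P7: blocked at collider Biomarker (neither it nor any descendant is in the conditioning set).
  P8: open — collider(s) Severity are conditioned on (or have a conditioned descendant) and no non-collider on the path is in the set.
{Severity} does not satisfy the backdoor criterion.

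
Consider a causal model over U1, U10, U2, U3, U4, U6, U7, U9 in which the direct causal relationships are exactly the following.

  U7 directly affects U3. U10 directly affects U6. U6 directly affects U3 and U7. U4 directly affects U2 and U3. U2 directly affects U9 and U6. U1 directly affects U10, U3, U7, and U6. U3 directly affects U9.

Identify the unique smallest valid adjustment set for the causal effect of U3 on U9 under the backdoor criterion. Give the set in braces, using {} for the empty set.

Variables eligible for adjustment (non-descendants of U3, excluding U3 and U9): {U1, U10, U2, U4, U6, U7}.
Backdoor paths from U3 to U9:
  P1: U3 <- U1 -> U10 -> U6 <- U2 -> U9
  P2: U3 <- U1 -> U6 <- U2 -> U9
  P3: U3 <- U1 -> U7 <- U6 <- U2 -> U9
  P4: U3 <- U4 -> U2 -> U9
  P5: U3 <- U6 <- U2 -> U9
  P6: U3 <- U7 <- U1 -> U10 -> U6 <- U2 -> U9
  P7: U3 <- U7 <- U1 -> U6 <- U2 -> U9
  P8: U3 <- U7 <- U6 <- U2 -> U9
The empty set is not sufficient: P4 (U3 <- U4 -> U2 -> U9) has no collider blocking it and no conditioned non-collider, so it is open.
Try {U2}:
  P1: blocked at collider U6 (neither it nor any descendant is in the conditioning set).
  P2: blocked at collider U6 (neither it nor any descendant is in the conditioning set).
  P3: blocked at collider U7 (neither it nor any descendant is in the conditioning set).
  P4: blocked at chain node U2 ∈ conditioning set.
  P5: blocked at fork node U2 ∈ conditioning set.
  P6: blocked at collider U6 (neither it nor any descendant is in the conditioning set).
  P7: blocked at collider U6 (neither it nor any descendant is in the conditioning set).
  P8: blocked at fork node U2 ∈ conditioning set.
{U2} contains no descendant of U3 and blocks every backdoor path.
No other singleton works — e.g. {U1} leaves P4 open — so {U2} is the unique smallest valid adjustment set.

{U2}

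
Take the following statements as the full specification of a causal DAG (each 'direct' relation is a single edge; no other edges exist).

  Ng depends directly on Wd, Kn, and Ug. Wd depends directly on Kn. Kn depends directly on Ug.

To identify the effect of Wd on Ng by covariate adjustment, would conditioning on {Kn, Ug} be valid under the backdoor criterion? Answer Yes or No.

Yes

Backdoor paths from Wd to Ng (paths whose first edge points into Wd):
  P1: Wd <- Kn <- Ug -> Ng
  P2: Wd <- Kn -> Ng
Condition 1 (no descendant of Wd in the set): holds — descendants of Wd are {Ng}; none are in {Kn, Ug}.
Condition 2 (every backdoor path blocked by {Kn, Ug}):
  P1: blocked at chain node Kn ∈ conditioning set.
  P2: blocked at fork node Kn ∈ conditioning set.
{Kn, Ug} satisfies the backdoor criterion.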